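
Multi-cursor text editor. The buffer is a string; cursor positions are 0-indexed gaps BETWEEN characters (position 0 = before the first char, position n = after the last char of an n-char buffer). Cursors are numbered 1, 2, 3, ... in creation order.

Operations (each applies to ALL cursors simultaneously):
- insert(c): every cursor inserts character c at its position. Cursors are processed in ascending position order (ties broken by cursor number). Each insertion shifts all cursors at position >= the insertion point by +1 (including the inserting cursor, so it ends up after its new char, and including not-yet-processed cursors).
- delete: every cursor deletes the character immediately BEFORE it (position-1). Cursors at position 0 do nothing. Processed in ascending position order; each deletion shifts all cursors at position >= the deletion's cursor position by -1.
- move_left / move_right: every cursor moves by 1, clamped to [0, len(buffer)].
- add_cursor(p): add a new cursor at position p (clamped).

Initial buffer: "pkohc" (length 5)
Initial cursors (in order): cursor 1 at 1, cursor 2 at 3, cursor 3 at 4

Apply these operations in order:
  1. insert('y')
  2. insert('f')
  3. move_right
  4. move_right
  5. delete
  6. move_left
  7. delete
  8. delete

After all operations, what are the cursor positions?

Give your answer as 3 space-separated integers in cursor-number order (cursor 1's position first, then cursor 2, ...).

After op 1 (insert('y')): buffer="pykoyhyc" (len 8), cursors c1@2 c2@5 c3@7, authorship .1..2.3.
After op 2 (insert('f')): buffer="pyfkoyfhyfc" (len 11), cursors c1@3 c2@7 c3@10, authorship .11..22.33.
After op 3 (move_right): buffer="pyfkoyfhyfc" (len 11), cursors c1@4 c2@8 c3@11, authorship .11..22.33.
After op 4 (move_right): buffer="pyfkoyfhyfc" (len 11), cursors c1@5 c2@9 c3@11, authorship .11..22.33.
After op 5 (delete): buffer="pyfkyfhf" (len 8), cursors c1@4 c2@7 c3@8, authorship .11.22.3
After op 6 (move_left): buffer="pyfkyfhf" (len 8), cursors c1@3 c2@6 c3@7, authorship .11.22.3
After op 7 (delete): buffer="pykyf" (len 5), cursors c1@2 c2@4 c3@4, authorship .1.23
After op 8 (delete): buffer="pf" (len 2), cursors c1@1 c2@1 c3@1, authorship .3

Answer: 1 1 1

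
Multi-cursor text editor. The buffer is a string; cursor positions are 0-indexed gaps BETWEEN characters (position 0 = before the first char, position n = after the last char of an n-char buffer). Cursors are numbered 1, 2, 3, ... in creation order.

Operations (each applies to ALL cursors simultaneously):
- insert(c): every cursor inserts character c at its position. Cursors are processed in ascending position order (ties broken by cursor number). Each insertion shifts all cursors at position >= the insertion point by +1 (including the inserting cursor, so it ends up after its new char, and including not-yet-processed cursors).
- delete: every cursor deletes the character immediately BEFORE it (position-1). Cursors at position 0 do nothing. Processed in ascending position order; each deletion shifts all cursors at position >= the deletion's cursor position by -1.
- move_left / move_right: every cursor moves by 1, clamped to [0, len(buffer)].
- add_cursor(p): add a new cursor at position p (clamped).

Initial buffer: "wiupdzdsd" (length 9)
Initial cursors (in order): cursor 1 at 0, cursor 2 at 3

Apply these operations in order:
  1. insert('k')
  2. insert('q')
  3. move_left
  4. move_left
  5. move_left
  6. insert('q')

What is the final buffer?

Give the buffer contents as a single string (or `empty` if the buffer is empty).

After op 1 (insert('k')): buffer="kwiukpdzdsd" (len 11), cursors c1@1 c2@5, authorship 1...2......
After op 2 (insert('q')): buffer="kqwiukqpdzdsd" (len 13), cursors c1@2 c2@7, authorship 11...22......
After op 3 (move_left): buffer="kqwiukqpdzdsd" (len 13), cursors c1@1 c2@6, authorship 11...22......
After op 4 (move_left): buffer="kqwiukqpdzdsd" (len 13), cursors c1@0 c2@5, authorship 11...22......
After op 5 (move_left): buffer="kqwiukqpdzdsd" (len 13), cursors c1@0 c2@4, authorship 11...22......
After op 6 (insert('q')): buffer="qkqwiqukqpdzdsd" (len 15), cursors c1@1 c2@6, authorship 111..2.22......

Answer: qkqwiqukqpdzdsd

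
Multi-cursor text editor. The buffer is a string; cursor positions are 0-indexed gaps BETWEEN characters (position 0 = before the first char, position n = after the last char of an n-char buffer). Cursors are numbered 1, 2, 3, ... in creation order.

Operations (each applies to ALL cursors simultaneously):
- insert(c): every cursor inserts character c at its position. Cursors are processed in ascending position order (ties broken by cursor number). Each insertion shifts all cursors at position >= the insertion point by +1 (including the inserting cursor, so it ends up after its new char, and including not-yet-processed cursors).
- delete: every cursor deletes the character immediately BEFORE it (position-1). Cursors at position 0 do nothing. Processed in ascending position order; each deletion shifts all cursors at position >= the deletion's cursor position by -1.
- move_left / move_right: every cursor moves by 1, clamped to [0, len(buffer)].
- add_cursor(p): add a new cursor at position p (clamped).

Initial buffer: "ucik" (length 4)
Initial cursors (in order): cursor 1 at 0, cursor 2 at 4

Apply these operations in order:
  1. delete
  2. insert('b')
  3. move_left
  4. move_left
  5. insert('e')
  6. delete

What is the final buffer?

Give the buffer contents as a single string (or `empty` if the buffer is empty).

Answer: bucib

Derivation:
After op 1 (delete): buffer="uci" (len 3), cursors c1@0 c2@3, authorship ...
After op 2 (insert('b')): buffer="bucib" (len 5), cursors c1@1 c2@5, authorship 1...2
After op 3 (move_left): buffer="bucib" (len 5), cursors c1@0 c2@4, authorship 1...2
After op 4 (move_left): buffer="bucib" (len 5), cursors c1@0 c2@3, authorship 1...2
After op 5 (insert('e')): buffer="ebuceib" (len 7), cursors c1@1 c2@5, authorship 11..2.2
After op 6 (delete): buffer="bucib" (len 5), cursors c1@0 c2@3, authorship 1...2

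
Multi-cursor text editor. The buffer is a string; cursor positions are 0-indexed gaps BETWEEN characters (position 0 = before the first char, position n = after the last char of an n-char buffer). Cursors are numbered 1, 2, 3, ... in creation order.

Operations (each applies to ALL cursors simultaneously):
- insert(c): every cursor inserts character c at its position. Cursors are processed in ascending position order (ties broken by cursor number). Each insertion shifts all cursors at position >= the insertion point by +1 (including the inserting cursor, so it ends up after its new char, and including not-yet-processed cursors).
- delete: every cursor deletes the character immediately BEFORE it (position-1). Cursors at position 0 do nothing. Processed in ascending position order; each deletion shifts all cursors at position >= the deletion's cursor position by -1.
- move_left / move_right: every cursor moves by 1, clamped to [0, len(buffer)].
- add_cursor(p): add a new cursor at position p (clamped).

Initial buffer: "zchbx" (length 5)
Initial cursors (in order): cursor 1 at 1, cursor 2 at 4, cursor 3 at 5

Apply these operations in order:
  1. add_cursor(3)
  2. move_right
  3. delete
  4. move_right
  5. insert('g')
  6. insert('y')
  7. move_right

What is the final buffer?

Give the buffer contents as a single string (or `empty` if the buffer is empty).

Answer: zggggyyyy

Derivation:
After op 1 (add_cursor(3)): buffer="zchbx" (len 5), cursors c1@1 c4@3 c2@4 c3@5, authorship .....
After op 2 (move_right): buffer="zchbx" (len 5), cursors c1@2 c4@4 c2@5 c3@5, authorship .....
After op 3 (delete): buffer="z" (len 1), cursors c1@1 c2@1 c3@1 c4@1, authorship .
After op 4 (move_right): buffer="z" (len 1), cursors c1@1 c2@1 c3@1 c4@1, authorship .
After op 5 (insert('g')): buffer="zgggg" (len 5), cursors c1@5 c2@5 c3@5 c4@5, authorship .1234
After op 6 (insert('y')): buffer="zggggyyyy" (len 9), cursors c1@9 c2@9 c3@9 c4@9, authorship .12341234
After op 7 (move_right): buffer="zggggyyyy" (len 9), cursors c1@9 c2@9 c3@9 c4@9, authorship .12341234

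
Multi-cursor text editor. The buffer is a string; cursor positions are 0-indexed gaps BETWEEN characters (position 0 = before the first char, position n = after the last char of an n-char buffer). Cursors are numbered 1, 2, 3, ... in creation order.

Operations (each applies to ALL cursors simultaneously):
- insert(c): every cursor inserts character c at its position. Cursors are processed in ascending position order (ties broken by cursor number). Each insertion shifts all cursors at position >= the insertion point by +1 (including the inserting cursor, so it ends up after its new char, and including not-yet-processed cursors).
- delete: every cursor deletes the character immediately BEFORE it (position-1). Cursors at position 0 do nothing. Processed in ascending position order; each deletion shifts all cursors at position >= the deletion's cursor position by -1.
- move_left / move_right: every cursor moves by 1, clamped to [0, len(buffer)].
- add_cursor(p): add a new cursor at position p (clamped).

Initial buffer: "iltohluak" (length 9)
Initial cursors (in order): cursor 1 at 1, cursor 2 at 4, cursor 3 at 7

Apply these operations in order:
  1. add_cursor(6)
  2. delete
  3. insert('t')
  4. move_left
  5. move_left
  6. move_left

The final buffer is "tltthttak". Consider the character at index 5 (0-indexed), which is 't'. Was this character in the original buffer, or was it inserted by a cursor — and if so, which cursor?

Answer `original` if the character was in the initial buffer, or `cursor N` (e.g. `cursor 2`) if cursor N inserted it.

Answer: cursor 3

Derivation:
After op 1 (add_cursor(6)): buffer="iltohluak" (len 9), cursors c1@1 c2@4 c4@6 c3@7, authorship .........
After op 2 (delete): buffer="lthak" (len 5), cursors c1@0 c2@2 c3@3 c4@3, authorship .....
After op 3 (insert('t')): buffer="tltthttak" (len 9), cursors c1@1 c2@4 c3@7 c4@7, authorship 1..2.34..
After op 4 (move_left): buffer="tltthttak" (len 9), cursors c1@0 c2@3 c3@6 c4@6, authorship 1..2.34..
After op 5 (move_left): buffer="tltthttak" (len 9), cursors c1@0 c2@2 c3@5 c4@5, authorship 1..2.34..
After op 6 (move_left): buffer="tltthttak" (len 9), cursors c1@0 c2@1 c3@4 c4@4, authorship 1..2.34..
Authorship (.=original, N=cursor N): 1 . . 2 . 3 4 . .
Index 5: author = 3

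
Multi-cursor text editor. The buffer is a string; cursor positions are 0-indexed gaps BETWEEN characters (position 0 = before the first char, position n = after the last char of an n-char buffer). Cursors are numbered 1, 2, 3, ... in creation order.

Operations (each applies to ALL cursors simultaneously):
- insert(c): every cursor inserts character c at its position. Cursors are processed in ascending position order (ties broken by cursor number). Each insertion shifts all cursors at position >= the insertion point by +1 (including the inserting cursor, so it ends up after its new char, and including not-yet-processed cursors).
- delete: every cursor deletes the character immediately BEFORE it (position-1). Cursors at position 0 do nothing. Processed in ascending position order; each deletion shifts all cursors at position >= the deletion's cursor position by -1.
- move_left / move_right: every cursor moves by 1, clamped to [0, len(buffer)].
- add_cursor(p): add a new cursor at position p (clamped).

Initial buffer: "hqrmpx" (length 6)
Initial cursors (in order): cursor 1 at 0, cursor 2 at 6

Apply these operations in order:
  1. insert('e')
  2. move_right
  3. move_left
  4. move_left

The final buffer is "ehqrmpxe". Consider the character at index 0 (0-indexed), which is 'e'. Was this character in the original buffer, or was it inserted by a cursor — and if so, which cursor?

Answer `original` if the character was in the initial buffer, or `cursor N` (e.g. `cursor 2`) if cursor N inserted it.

After op 1 (insert('e')): buffer="ehqrmpxe" (len 8), cursors c1@1 c2@8, authorship 1......2
After op 2 (move_right): buffer="ehqrmpxe" (len 8), cursors c1@2 c2@8, authorship 1......2
After op 3 (move_left): buffer="ehqrmpxe" (len 8), cursors c1@1 c2@7, authorship 1......2
After op 4 (move_left): buffer="ehqrmpxe" (len 8), cursors c1@0 c2@6, authorship 1......2
Authorship (.=original, N=cursor N): 1 . . . . . . 2
Index 0: author = 1

Answer: cursor 1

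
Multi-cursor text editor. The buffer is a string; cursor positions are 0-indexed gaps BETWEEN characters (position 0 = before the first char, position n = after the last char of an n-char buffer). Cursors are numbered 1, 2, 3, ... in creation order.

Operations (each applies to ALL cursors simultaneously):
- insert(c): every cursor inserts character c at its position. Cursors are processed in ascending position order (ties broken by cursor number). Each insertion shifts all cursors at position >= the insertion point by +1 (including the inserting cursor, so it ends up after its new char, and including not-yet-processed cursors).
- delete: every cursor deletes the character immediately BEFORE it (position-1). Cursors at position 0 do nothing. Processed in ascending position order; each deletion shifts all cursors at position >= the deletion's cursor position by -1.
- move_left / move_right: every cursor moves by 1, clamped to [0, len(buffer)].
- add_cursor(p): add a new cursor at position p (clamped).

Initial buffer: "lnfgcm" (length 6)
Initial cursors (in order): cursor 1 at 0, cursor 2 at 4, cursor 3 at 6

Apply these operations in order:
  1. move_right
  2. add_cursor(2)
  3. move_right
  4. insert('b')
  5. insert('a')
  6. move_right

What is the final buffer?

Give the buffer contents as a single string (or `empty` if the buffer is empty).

After op 1 (move_right): buffer="lnfgcm" (len 6), cursors c1@1 c2@5 c3@6, authorship ......
After op 2 (add_cursor(2)): buffer="lnfgcm" (len 6), cursors c1@1 c4@2 c2@5 c3@6, authorship ......
After op 3 (move_right): buffer="lnfgcm" (len 6), cursors c1@2 c4@3 c2@6 c3@6, authorship ......
After op 4 (insert('b')): buffer="lnbfbgcmbb" (len 10), cursors c1@3 c4@5 c2@10 c3@10, authorship ..1.4...23
After op 5 (insert('a')): buffer="lnbafbagcmbbaa" (len 14), cursors c1@4 c4@7 c2@14 c3@14, authorship ..11.44...2323
After op 6 (move_right): buffer="lnbafbagcmbbaa" (len 14), cursors c1@5 c4@8 c2@14 c3@14, authorship ..11.44...2323

Answer: lnbafbagcmbbaa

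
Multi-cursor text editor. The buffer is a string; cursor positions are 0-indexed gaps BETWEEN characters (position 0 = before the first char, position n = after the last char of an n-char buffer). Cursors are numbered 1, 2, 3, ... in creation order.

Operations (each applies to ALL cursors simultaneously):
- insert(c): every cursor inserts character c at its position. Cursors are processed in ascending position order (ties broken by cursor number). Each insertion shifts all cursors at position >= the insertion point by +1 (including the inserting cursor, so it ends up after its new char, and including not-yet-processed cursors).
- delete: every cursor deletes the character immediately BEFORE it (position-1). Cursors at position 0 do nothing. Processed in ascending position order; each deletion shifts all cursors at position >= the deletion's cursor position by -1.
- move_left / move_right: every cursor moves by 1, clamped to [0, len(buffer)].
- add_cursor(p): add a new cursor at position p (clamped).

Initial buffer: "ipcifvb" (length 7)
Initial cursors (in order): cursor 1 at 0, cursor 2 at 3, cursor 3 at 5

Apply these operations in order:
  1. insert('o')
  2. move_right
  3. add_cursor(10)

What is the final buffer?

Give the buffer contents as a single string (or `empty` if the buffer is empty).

Answer: oipcoifovb

Derivation:
After op 1 (insert('o')): buffer="oipcoifovb" (len 10), cursors c1@1 c2@5 c3@8, authorship 1...2..3..
After op 2 (move_right): buffer="oipcoifovb" (len 10), cursors c1@2 c2@6 c3@9, authorship 1...2..3..
After op 3 (add_cursor(10)): buffer="oipcoifovb" (len 10), cursors c1@2 c2@6 c3@9 c4@10, authorship 1...2..3..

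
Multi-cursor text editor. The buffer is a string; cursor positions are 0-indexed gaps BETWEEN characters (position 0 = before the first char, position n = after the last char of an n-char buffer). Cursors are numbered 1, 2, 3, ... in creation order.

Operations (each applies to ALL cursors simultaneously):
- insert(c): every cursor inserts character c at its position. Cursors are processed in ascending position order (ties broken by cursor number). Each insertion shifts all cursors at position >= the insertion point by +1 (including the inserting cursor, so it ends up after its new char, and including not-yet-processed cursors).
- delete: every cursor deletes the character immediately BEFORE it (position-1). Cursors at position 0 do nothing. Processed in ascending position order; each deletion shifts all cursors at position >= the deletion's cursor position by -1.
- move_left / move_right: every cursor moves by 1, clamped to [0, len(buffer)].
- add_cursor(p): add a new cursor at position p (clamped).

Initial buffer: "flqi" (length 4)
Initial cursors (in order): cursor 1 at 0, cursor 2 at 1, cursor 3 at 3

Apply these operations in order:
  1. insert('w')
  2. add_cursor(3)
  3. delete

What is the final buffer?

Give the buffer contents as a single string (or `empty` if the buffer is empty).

After op 1 (insert('w')): buffer="wfwlqwi" (len 7), cursors c1@1 c2@3 c3@6, authorship 1.2..3.
After op 2 (add_cursor(3)): buffer="wfwlqwi" (len 7), cursors c1@1 c2@3 c4@3 c3@6, authorship 1.2..3.
After op 3 (delete): buffer="lqi" (len 3), cursors c1@0 c2@0 c4@0 c3@2, authorship ...

Answer: lqi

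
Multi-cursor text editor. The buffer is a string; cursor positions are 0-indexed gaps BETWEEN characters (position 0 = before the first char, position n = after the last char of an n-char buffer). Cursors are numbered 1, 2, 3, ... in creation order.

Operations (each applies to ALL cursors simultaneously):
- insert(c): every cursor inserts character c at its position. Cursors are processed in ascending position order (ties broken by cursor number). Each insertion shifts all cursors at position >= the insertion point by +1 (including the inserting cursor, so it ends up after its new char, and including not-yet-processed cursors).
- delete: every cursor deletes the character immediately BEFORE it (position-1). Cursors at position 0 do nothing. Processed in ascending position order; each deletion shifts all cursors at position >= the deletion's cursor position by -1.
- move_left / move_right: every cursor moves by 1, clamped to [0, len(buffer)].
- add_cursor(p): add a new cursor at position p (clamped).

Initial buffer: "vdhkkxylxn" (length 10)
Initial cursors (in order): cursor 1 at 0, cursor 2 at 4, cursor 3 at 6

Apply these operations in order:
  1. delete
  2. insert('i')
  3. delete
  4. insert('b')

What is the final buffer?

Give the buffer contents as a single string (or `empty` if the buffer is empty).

Answer: bvdhbkbylxn

Derivation:
After op 1 (delete): buffer="vdhkylxn" (len 8), cursors c1@0 c2@3 c3@4, authorship ........
After op 2 (insert('i')): buffer="ivdhikiylxn" (len 11), cursors c1@1 c2@5 c3@7, authorship 1...2.3....
After op 3 (delete): buffer="vdhkylxn" (len 8), cursors c1@0 c2@3 c3@4, authorship ........
After op 4 (insert('b')): buffer="bvdhbkbylxn" (len 11), cursors c1@1 c2@5 c3@7, authorship 1...2.3....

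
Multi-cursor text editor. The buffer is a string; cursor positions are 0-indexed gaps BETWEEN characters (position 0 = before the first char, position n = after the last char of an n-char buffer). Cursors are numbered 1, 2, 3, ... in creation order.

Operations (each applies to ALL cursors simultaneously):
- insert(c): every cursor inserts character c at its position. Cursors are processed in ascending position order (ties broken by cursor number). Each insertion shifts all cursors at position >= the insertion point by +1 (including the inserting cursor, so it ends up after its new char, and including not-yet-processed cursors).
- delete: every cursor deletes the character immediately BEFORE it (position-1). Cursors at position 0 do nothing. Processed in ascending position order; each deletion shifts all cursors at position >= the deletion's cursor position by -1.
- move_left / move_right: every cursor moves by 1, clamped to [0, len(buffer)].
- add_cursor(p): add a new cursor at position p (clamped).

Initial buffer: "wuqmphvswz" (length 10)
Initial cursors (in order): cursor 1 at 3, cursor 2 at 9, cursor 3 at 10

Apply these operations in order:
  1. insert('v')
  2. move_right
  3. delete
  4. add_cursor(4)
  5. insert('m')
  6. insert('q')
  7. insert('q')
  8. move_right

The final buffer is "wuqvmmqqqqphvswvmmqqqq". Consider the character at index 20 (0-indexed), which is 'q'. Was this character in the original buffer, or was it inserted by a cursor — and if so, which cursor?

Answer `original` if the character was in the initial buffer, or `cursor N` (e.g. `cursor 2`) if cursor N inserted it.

After op 1 (insert('v')): buffer="wuqvmphvswvzv" (len 13), cursors c1@4 c2@11 c3@13, authorship ...1......2.3
After op 2 (move_right): buffer="wuqvmphvswvzv" (len 13), cursors c1@5 c2@12 c3@13, authorship ...1......2.3
After op 3 (delete): buffer="wuqvphvswv" (len 10), cursors c1@4 c2@10 c3@10, authorship ...1.....2
After op 4 (add_cursor(4)): buffer="wuqvphvswv" (len 10), cursors c1@4 c4@4 c2@10 c3@10, authorship ...1.....2
After op 5 (insert('m')): buffer="wuqvmmphvswvmm" (len 14), cursors c1@6 c4@6 c2@14 c3@14, authorship ...114.....223
After op 6 (insert('q')): buffer="wuqvmmqqphvswvmmqq" (len 18), cursors c1@8 c4@8 c2@18 c3@18, authorship ...11414.....22323
After op 7 (insert('q')): buffer="wuqvmmqqqqphvswvmmqqqq" (len 22), cursors c1@10 c4@10 c2@22 c3@22, authorship ...1141414.....2232323
After op 8 (move_right): buffer="wuqvmmqqqqphvswvmmqqqq" (len 22), cursors c1@11 c4@11 c2@22 c3@22, authorship ...1141414.....2232323
Authorship (.=original, N=cursor N): . . . 1 1 4 1 4 1 4 . . . . . 2 2 3 2 3 2 3
Index 20: author = 2

Answer: cursor 2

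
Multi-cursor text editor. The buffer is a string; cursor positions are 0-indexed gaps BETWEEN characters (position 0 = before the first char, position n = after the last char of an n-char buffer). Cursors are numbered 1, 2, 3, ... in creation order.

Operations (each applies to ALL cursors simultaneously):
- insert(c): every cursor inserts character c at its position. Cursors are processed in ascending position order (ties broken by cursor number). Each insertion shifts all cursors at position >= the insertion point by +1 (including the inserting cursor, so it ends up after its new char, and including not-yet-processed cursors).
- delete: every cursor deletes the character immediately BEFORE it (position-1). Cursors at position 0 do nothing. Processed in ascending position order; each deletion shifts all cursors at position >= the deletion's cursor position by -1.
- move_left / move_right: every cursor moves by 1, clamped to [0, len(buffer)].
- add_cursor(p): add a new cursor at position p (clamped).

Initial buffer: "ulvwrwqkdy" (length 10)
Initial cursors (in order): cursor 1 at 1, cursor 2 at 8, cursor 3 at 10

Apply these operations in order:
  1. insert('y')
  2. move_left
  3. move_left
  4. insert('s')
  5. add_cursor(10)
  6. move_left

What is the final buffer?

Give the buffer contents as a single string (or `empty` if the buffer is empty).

Answer: suylvwrwqskydsyy

Derivation:
After op 1 (insert('y')): buffer="uylvwrwqkydyy" (len 13), cursors c1@2 c2@10 c3@13, authorship .1.......2..3
After op 2 (move_left): buffer="uylvwrwqkydyy" (len 13), cursors c1@1 c2@9 c3@12, authorship .1.......2..3
After op 3 (move_left): buffer="uylvwrwqkydyy" (len 13), cursors c1@0 c2@8 c3@11, authorship .1.......2..3
After op 4 (insert('s')): buffer="suylvwrwqskydsyy" (len 16), cursors c1@1 c2@10 c3@14, authorship 1.1......2.2.3.3
After op 5 (add_cursor(10)): buffer="suylvwrwqskydsyy" (len 16), cursors c1@1 c2@10 c4@10 c3@14, authorship 1.1......2.2.3.3
After op 6 (move_left): buffer="suylvwrwqskydsyy" (len 16), cursors c1@0 c2@9 c4@9 c3@13, authorship 1.1......2.2.3.3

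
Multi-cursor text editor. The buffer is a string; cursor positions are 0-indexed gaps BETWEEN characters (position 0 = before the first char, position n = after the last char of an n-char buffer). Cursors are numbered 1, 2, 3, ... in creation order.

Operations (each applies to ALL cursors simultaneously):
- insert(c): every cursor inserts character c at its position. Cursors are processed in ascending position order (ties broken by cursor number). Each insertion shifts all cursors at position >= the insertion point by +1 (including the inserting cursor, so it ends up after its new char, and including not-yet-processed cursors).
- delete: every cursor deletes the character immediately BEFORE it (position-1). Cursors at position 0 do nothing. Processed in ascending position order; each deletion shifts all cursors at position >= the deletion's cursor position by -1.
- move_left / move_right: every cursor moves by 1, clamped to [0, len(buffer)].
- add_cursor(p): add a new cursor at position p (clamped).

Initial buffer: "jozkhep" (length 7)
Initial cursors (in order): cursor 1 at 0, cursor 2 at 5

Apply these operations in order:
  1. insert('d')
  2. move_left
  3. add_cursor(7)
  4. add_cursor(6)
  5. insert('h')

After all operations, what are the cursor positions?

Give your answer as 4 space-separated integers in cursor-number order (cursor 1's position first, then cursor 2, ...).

After op 1 (insert('d')): buffer="djozkhdep" (len 9), cursors c1@1 c2@7, authorship 1.....2..
After op 2 (move_left): buffer="djozkhdep" (len 9), cursors c1@0 c2@6, authorship 1.....2..
After op 3 (add_cursor(7)): buffer="djozkhdep" (len 9), cursors c1@0 c2@6 c3@7, authorship 1.....2..
After op 4 (add_cursor(6)): buffer="djozkhdep" (len 9), cursors c1@0 c2@6 c4@6 c3@7, authorship 1.....2..
After op 5 (insert('h')): buffer="hdjozkhhhdhep" (len 13), cursors c1@1 c2@9 c4@9 c3@11, authorship 11.....2423..

Answer: 1 9 11 9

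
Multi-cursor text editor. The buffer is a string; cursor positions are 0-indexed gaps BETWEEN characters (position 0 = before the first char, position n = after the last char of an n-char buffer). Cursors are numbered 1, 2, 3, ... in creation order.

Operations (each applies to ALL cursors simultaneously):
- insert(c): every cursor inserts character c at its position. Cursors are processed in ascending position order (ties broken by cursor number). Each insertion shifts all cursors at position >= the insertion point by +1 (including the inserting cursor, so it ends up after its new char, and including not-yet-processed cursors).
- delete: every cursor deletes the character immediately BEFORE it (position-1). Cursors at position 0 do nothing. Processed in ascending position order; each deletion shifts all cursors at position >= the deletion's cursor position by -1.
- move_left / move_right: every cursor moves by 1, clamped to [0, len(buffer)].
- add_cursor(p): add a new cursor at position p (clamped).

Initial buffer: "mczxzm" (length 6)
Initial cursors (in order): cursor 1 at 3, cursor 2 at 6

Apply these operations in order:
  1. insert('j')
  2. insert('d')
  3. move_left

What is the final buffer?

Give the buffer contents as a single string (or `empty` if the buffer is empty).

After op 1 (insert('j')): buffer="mczjxzmj" (len 8), cursors c1@4 c2@8, authorship ...1...2
After op 2 (insert('d')): buffer="mczjdxzmjd" (len 10), cursors c1@5 c2@10, authorship ...11...22
After op 3 (move_left): buffer="mczjdxzmjd" (len 10), cursors c1@4 c2@9, authorship ...11...22

Answer: mczjdxzmjd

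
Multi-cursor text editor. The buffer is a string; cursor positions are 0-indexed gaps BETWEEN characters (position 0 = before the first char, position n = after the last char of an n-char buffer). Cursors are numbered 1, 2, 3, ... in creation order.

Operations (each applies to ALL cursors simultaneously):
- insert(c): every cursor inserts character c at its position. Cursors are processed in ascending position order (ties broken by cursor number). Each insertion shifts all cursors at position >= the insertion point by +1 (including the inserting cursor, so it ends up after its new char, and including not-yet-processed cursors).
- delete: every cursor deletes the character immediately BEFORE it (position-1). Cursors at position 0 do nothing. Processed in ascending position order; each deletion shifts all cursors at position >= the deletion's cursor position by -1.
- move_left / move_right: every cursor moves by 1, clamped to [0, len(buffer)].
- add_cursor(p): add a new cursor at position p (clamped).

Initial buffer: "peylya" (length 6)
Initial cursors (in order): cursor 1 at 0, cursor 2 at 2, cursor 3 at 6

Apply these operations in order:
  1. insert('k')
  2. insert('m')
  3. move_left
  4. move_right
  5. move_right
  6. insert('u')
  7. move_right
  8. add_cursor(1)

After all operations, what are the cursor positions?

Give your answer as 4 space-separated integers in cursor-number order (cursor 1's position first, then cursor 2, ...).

Answer: 5 10 15 1

Derivation:
After op 1 (insert('k')): buffer="kpekylyak" (len 9), cursors c1@1 c2@4 c3@9, authorship 1..2....3
After op 2 (insert('m')): buffer="kmpekmylyakm" (len 12), cursors c1@2 c2@6 c3@12, authorship 11..22....33
After op 3 (move_left): buffer="kmpekmylyakm" (len 12), cursors c1@1 c2@5 c3@11, authorship 11..22....33
After op 4 (move_right): buffer="kmpekmylyakm" (len 12), cursors c1@2 c2@6 c3@12, authorship 11..22....33
After op 5 (move_right): buffer="kmpekmylyakm" (len 12), cursors c1@3 c2@7 c3@12, authorship 11..22....33
After op 6 (insert('u')): buffer="kmpuekmyulyakmu" (len 15), cursors c1@4 c2@9 c3@15, authorship 11.1.22.2...333
After op 7 (move_right): buffer="kmpuekmyulyakmu" (len 15), cursors c1@5 c2@10 c3@15, authorship 11.1.22.2...333
After op 8 (add_cursor(1)): buffer="kmpuekmyulyakmu" (len 15), cursors c4@1 c1@5 c2@10 c3@15, authorship 11.1.22.2...333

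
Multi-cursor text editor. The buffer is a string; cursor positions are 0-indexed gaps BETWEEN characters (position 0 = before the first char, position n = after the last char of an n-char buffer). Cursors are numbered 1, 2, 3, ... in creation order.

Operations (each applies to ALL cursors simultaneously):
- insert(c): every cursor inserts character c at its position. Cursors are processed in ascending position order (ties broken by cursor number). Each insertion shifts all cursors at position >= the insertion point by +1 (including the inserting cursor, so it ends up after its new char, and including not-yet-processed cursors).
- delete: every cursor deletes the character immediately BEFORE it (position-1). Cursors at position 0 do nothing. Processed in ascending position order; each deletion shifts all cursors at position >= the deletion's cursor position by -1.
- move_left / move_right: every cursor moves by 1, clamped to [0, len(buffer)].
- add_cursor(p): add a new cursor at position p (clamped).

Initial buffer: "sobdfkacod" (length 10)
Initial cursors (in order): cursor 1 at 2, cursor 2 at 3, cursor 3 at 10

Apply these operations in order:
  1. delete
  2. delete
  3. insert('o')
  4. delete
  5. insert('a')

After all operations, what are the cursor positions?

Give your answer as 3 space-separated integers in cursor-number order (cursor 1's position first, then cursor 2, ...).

After op 1 (delete): buffer="sdfkaco" (len 7), cursors c1@1 c2@1 c3@7, authorship .......
After op 2 (delete): buffer="dfkac" (len 5), cursors c1@0 c2@0 c3@5, authorship .....
After op 3 (insert('o')): buffer="oodfkaco" (len 8), cursors c1@2 c2@2 c3@8, authorship 12.....3
After op 4 (delete): buffer="dfkac" (len 5), cursors c1@0 c2@0 c3@5, authorship .....
After op 5 (insert('a')): buffer="aadfkaca" (len 8), cursors c1@2 c2@2 c3@8, authorship 12.....3

Answer: 2 2 8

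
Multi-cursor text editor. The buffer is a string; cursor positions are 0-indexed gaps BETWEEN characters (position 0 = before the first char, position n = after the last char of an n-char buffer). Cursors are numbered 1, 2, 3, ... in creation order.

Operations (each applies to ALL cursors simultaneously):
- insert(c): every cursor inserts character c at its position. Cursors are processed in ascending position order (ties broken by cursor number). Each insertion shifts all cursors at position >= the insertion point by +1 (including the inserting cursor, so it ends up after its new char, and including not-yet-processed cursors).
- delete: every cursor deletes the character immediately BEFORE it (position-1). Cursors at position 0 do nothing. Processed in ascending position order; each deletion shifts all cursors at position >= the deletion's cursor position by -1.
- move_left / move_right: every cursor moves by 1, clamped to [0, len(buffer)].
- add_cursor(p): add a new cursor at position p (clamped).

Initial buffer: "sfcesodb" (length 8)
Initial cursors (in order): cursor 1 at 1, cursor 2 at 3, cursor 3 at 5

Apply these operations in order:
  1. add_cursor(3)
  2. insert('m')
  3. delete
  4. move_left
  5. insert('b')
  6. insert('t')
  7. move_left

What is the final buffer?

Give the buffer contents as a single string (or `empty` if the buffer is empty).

Answer: btsfbbttcebtsodb

Derivation:
After op 1 (add_cursor(3)): buffer="sfcesodb" (len 8), cursors c1@1 c2@3 c4@3 c3@5, authorship ........
After op 2 (insert('m')): buffer="smfcmmesmodb" (len 12), cursors c1@2 c2@6 c4@6 c3@9, authorship .1..24..3...
After op 3 (delete): buffer="sfcesodb" (len 8), cursors c1@1 c2@3 c4@3 c3@5, authorship ........
After op 4 (move_left): buffer="sfcesodb" (len 8), cursors c1@0 c2@2 c4@2 c3@4, authorship ........
After op 5 (insert('b')): buffer="bsfbbcebsodb" (len 12), cursors c1@1 c2@5 c4@5 c3@8, authorship 1..24..3....
After op 6 (insert('t')): buffer="btsfbbttcebtsodb" (len 16), cursors c1@2 c2@8 c4@8 c3@12, authorship 11..2424..33....
After op 7 (move_left): buffer="btsfbbttcebtsodb" (len 16), cursors c1@1 c2@7 c4@7 c3@11, authorship 11..2424..33....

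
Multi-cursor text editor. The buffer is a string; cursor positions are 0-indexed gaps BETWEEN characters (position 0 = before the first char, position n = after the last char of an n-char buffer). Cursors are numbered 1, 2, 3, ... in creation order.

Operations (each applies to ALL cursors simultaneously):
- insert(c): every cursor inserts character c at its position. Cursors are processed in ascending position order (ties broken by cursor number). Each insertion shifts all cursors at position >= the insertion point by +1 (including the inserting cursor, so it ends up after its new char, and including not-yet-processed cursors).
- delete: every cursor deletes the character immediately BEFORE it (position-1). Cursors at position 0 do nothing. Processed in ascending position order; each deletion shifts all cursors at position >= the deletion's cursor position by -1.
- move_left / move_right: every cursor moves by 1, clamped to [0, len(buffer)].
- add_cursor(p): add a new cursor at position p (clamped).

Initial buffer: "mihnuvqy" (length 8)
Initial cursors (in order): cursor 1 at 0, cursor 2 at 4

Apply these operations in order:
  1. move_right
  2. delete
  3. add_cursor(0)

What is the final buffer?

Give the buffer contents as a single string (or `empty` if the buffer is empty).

Answer: ihnvqy

Derivation:
After op 1 (move_right): buffer="mihnuvqy" (len 8), cursors c1@1 c2@5, authorship ........
After op 2 (delete): buffer="ihnvqy" (len 6), cursors c1@0 c2@3, authorship ......
After op 3 (add_cursor(0)): buffer="ihnvqy" (len 6), cursors c1@0 c3@0 c2@3, authorship ......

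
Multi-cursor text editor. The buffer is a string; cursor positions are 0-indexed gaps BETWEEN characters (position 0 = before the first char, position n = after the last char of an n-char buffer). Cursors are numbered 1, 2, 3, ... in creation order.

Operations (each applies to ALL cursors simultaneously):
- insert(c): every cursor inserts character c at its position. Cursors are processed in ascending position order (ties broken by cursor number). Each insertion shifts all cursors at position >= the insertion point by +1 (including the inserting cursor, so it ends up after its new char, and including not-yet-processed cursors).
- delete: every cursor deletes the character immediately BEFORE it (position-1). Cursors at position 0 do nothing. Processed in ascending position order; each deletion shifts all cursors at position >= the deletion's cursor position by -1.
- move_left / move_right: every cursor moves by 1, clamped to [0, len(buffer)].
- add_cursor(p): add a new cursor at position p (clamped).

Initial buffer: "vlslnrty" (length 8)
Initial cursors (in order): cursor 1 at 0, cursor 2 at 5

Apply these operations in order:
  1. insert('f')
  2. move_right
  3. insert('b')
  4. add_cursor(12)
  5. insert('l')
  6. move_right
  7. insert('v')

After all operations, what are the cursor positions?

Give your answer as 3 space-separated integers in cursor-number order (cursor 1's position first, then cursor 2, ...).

After op 1 (insert('f')): buffer="fvlslnfrty" (len 10), cursors c1@1 c2@7, authorship 1.....2...
After op 2 (move_right): buffer="fvlslnfrty" (len 10), cursors c1@2 c2@8, authorship 1.....2...
After op 3 (insert('b')): buffer="fvblslnfrbty" (len 12), cursors c1@3 c2@10, authorship 1.1....2.2..
After op 4 (add_cursor(12)): buffer="fvblslnfrbty" (len 12), cursors c1@3 c2@10 c3@12, authorship 1.1....2.2..
After op 5 (insert('l')): buffer="fvbllslnfrbltyl" (len 15), cursors c1@4 c2@12 c3@15, authorship 1.11....2.22..3
After op 6 (move_right): buffer="fvbllslnfrbltyl" (len 15), cursors c1@5 c2@13 c3@15, authorship 1.11....2.22..3
After op 7 (insert('v')): buffer="fvbllvslnfrbltvylv" (len 18), cursors c1@6 c2@15 c3@18, authorship 1.11.1...2.22.2.33

Answer: 6 15 18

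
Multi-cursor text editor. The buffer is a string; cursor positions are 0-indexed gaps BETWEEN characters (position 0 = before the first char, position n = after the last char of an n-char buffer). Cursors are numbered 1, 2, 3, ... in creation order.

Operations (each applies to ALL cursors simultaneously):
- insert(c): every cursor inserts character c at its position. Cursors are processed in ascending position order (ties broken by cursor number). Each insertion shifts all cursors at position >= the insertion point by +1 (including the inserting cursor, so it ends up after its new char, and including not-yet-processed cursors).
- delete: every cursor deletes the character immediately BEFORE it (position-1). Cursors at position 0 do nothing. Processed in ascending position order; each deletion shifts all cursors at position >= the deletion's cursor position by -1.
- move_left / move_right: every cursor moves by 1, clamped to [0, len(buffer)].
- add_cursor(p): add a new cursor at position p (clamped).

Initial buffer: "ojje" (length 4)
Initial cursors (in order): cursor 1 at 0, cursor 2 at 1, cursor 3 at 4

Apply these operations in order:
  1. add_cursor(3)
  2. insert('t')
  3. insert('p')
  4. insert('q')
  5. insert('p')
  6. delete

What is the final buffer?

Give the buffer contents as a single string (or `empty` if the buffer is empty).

Answer: tpqotpqjjtpqetpq

Derivation:
After op 1 (add_cursor(3)): buffer="ojje" (len 4), cursors c1@0 c2@1 c4@3 c3@4, authorship ....
After op 2 (insert('t')): buffer="totjjtet" (len 8), cursors c1@1 c2@3 c4@6 c3@8, authorship 1.2..4.3
After op 3 (insert('p')): buffer="tpotpjjtpetp" (len 12), cursors c1@2 c2@5 c4@9 c3@12, authorship 11.22..44.33
After op 4 (insert('q')): buffer="tpqotpqjjtpqetpq" (len 16), cursors c1@3 c2@7 c4@12 c3@16, authorship 111.222..444.333
After op 5 (insert('p')): buffer="tpqpotpqpjjtpqpetpqp" (len 20), cursors c1@4 c2@9 c4@15 c3@20, authorship 1111.2222..4444.3333
After op 6 (delete): buffer="tpqotpqjjtpqetpq" (len 16), cursors c1@3 c2@7 c4@12 c3@16, authorship 111.222..444.333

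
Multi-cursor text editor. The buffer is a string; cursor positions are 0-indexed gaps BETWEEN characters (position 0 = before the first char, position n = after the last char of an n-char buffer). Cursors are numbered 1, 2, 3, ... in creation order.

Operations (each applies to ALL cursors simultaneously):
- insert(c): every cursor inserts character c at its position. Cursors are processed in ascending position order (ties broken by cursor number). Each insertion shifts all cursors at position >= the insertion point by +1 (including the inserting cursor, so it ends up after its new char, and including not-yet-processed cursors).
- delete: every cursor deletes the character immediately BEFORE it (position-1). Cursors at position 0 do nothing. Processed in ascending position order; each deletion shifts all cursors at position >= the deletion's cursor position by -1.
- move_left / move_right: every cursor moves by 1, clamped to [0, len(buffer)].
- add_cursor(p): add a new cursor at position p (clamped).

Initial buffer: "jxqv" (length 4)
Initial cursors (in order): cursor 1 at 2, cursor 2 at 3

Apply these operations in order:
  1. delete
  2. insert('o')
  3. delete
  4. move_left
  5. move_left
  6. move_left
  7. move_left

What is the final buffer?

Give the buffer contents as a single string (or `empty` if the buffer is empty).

After op 1 (delete): buffer="jv" (len 2), cursors c1@1 c2@1, authorship ..
After op 2 (insert('o')): buffer="joov" (len 4), cursors c1@3 c2@3, authorship .12.
After op 3 (delete): buffer="jv" (len 2), cursors c1@1 c2@1, authorship ..
After op 4 (move_left): buffer="jv" (len 2), cursors c1@0 c2@0, authorship ..
After op 5 (move_left): buffer="jv" (len 2), cursors c1@0 c2@0, authorship ..
After op 6 (move_left): buffer="jv" (len 2), cursors c1@0 c2@0, authorship ..
After op 7 (move_left): buffer="jv" (len 2), cursors c1@0 c2@0, authorship ..

Answer: jv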